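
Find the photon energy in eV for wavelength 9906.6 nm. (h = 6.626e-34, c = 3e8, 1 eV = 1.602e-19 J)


E = hc/lambda = 6.626e-34 * 3e8 / 9.907e-06 = 2.007e-20 J = 0.1253 eV

0.1253 eV


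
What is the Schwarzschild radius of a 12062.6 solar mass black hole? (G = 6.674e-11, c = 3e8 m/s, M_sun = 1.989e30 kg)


M = 12062.6 * 1.989e30 kg = 2.39925114e+34 kg. rs = 2GM/c^2 = 2 * 6.674e-11 * 2.39925114e+34 / (3e8)^2 = 3.558e+07

3.558e+07 m


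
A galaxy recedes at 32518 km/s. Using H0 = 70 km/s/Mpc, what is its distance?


d = v / H0 = 32518 / 70 = 464.5429

464.5429 Mpc


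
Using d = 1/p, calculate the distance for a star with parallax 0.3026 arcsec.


d = 1/p = 1/0.3026 = 3.3047

3.3047 pc


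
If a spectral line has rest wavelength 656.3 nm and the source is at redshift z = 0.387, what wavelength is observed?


lam_obs = lam_emit * (1 + z) = 656.3 * (1 + 0.387) = 910.2881

910.2881 nm


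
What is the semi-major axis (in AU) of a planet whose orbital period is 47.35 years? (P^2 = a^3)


a = P^(2/3) = 47.35^(2/3) = 13.0882

13.0882 AU


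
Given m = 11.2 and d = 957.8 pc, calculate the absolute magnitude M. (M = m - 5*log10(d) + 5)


M = m - 5*log10(d) + 5 = 11.2 - 5*log10(957.8) + 5 = 1.2936

1.2936


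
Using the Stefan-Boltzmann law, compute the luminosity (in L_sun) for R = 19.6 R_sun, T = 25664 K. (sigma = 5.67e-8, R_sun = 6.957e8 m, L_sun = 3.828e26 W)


R = 19.6 * 6.957e8 m = 1.363572e+10 m. L = 4*pi*R^2*sigma*T^4 = 4*pi*(1.363572e+10)^2 * 5.67e-8 * 25664^4 = 5.747069627e+31 W. L/L_sun = 5.747069627e+31 / 3.828e26 = 150132.4354

150132.4354 L_sun


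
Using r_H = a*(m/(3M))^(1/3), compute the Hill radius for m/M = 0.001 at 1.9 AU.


r_H = a * (m/3M)^(1/3) = 1.9 * (0.001/3)^(1/3) = 0.1317

0.1317 AU


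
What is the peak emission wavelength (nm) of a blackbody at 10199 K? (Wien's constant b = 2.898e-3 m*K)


lam_max = b / T = 2.898e-3 / 10199 = 2.841e-07 m = 284.1455 nm

284.1455 nm


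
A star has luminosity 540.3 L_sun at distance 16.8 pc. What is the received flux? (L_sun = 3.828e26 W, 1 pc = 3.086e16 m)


F = L / (4*pi*d^2) = 2.068e+29 / (4*pi*(5.184e+17)^2) = 6.123e-08

6.123e-08 W/m^2


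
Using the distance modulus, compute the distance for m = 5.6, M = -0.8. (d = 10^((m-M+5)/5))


d = 10^((m - M + 5)/5) = 10^((5.6 - -0.8 + 5)/5) = 190.5461

190.5461 pc


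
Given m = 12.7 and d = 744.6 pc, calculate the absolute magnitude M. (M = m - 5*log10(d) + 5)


M = m - 5*log10(d) + 5 = 12.7 - 5*log10(744.6) + 5 = 3.3404

3.3404


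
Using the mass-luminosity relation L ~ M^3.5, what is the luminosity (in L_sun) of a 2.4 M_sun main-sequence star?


L/L_sun = (M/M_sun)^3.5 = 2.4^3.5 = 21.416

21.416 L_sun


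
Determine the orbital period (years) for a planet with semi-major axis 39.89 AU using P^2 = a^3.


P = a^(3/2) = 39.89^1.5 = 251.9394

251.9394 years


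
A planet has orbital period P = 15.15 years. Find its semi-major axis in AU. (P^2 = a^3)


a = P^(2/3) = 15.15^(2/3) = 6.1227

6.1227 AU


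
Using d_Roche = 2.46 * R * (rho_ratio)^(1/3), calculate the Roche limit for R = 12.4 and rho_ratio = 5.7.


d_Roche = 2.46 * 12.4 * 5.7^(1/3) = 54.4898

54.4898


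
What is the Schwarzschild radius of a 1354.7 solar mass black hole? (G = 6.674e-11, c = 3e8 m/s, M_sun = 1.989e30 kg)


M = 1354.7 * 1.989e30 kg = 2.6944983e+33 kg. rs = 2GM/c^2 = 2 * 6.674e-11 * 2.6944983e+33 / (3e8)^2 = 3.996e+06

3.996e+06 m


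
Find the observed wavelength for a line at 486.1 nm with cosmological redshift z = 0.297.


lam_obs = lam_emit * (1 + z) = 486.1 * (1 + 0.297) = 630.4717

630.4717 nm


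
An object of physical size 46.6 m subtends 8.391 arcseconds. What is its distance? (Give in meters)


D = size / theta_rad, theta_rad = 8.391 * pi/(180*3600) = 4.068e-05, D = 1.146e+06

1.146e+06 m


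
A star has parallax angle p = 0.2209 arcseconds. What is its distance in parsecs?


d = 1/p = 1/0.2209 = 4.5269

4.5269 pc


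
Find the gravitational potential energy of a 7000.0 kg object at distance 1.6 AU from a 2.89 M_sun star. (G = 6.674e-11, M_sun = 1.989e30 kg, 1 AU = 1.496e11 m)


M = 2.89 * 1.989e30 kg = 5.74821e+30 kg; r = 1.6 AU * 1.496e11 m/AU = 2.3936e+11 m. U = -GM*m/r = -(6.674e-11 * 5.74821e+30 * 7000.0) / 2.3936e+11 = -1.122e+13

-1.122e+13 J


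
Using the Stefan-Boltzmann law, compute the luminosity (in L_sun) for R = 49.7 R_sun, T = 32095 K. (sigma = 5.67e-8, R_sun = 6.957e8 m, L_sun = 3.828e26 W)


R = 49.7 * 6.957e8 m = 3.457629e+10 m. L = 4*pi*R^2*sigma*T^4 = 4*pi*(3.457629e+10)^2 * 5.67e-8 * 32095^4 = 9.038559623e+32 W. L/L_sun = 9.038559623e+32 / 3.828e26 = 2.361e+06

2.361e+06 L_sun


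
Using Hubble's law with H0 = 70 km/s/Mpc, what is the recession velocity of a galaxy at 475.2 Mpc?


v = H0 * d = 70 * 475.2 = 33264.0

33264.0 km/s


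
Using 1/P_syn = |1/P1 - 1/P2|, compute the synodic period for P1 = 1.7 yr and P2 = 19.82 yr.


1/P_syn = |1/P1 - 1/P2| = |1/1.7 - 1/19.82| => P_syn = 1.8595

1.8595 years


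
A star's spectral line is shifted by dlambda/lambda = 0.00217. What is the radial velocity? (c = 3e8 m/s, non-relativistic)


v = (dlambda/lambda) * c = 0.00217 * 3e8 = 651000.0

651000.0 m/s


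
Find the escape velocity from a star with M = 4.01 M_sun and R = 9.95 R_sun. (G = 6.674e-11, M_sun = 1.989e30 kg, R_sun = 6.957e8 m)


M = 4.01 * 1.989e30 kg = 7.97589e+30 kg; R = 9.95 * 6.957e8 m = 6.922215e+09 m. v_esc = sqrt(2GM/R) = sqrt(2 * 6.674e-11 * 7.97589e+30 / 6.922215e+09) = 392170.6923

392170.6923 m/s


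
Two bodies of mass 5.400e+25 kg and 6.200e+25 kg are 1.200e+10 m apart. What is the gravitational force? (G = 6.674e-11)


F = G*m1*m2/r^2 = 6.674e-11 * 5.400e+25 * 6.200e+25 / (1.200e+10)^2 = 6.674e-11 * 3.348e+51 / 1.440e+20 = 1.552e+21

1.552e+21 N


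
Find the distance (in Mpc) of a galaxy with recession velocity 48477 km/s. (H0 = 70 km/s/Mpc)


d = v / H0 = 48477 / 70 = 692.5286

692.5286 Mpc


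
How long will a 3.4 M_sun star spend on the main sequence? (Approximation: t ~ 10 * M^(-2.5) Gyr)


t = 10 * M^(-2.5) = 10 * 3.4^(-2.5) = 0.4691

0.4691 Gyr


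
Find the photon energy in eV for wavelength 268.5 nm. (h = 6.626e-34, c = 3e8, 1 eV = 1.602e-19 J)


E = hc/lambda = 6.626e-34 * 3e8 / 2.685e-07 = 7.403e-19 J = 4.6213 eV

4.6213 eV


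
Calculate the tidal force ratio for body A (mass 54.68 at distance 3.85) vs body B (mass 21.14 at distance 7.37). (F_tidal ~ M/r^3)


Ratio = (M1/r1^3) / (M2/r2^3) = (54.68/3.85^3) / (21.14/7.37^3) = 18.1444

18.1444


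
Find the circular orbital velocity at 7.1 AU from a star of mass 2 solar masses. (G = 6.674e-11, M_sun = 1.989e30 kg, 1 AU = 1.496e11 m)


v = sqrt(GM/r) = sqrt(6.674e-11 * 3.978e+30 / 1.062e+12) = 15809.9508

15809.9508 m/s


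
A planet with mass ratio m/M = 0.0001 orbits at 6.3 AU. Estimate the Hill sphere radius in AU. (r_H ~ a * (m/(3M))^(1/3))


r_H = a * (m/3M)^(1/3) = 6.3 * (0.0001/3)^(1/3) = 0.2028

0.2028 AU


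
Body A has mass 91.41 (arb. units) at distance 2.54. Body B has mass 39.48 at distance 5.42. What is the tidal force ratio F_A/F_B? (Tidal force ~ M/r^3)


Ratio = (M1/r1^3) / (M2/r2^3) = (91.41/2.54^3) / (39.48/5.42^3) = 22.4964

22.4964


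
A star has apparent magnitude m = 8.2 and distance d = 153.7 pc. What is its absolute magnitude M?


M = m - 5*log10(d) + 5 = 8.2 - 5*log10(153.7) + 5 = 2.2666

2.2666


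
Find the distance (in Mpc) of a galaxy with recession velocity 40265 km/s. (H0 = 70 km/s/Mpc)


d = v / H0 = 40265 / 70 = 575.2143

575.2143 Mpc


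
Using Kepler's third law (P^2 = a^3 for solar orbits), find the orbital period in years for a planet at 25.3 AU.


P = a^(3/2) = 25.3^1.5 = 127.2567

127.2567 years


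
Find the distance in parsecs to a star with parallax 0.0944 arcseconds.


d = 1/p = 1/0.0944 = 10.5932

10.5932 pc


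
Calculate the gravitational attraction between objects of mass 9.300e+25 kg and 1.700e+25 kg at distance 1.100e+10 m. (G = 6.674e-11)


F = G*m1*m2/r^2 = 6.674e-11 * 9.300e+25 * 1.700e+25 / (1.100e+10)^2 = 6.674e-11 * 1.581e+51 / 1.210e+20 = 8.720e+20

8.720e+20 N


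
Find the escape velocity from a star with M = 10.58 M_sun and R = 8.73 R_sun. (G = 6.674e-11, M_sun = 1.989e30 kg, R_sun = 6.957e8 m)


M = 10.58 * 1.989e30 kg = 2.104362e+31 kg; R = 8.73 * 6.957e8 m = 6.073461e+09 m. v_esc = sqrt(2GM/R) = sqrt(2 * 6.674e-11 * 2.104362e+31 / 6.073461e+09) = 680064.6503

680064.6503 m/s


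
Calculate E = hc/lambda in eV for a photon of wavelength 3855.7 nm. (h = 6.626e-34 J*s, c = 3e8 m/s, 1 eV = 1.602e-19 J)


E = hc/lambda = 6.626e-34 * 3e8 / 3.856e-06 = 5.155e-20 J = 0.3218 eV

0.3218 eV


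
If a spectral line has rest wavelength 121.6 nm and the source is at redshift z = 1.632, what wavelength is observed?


lam_obs = lam_emit * (1 + z) = 121.6 * (1 + 1.632) = 320.0512

320.0512 nm


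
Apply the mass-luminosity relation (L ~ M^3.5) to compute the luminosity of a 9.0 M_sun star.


L/L_sun = (M/M_sun)^3.5 = 9.0^3.5 = 2187.0

2187.0 L_sun


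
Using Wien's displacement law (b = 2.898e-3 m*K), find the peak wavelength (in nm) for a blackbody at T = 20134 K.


lam_max = b / T = 2.898e-3 / 20134 = 1.439e-07 m = 143.9356 nm

143.9356 nm


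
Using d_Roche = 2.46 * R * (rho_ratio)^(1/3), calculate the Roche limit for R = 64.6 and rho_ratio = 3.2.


d_Roche = 2.46 * 64.6 * 3.2^(1/3) = 234.1806

234.1806


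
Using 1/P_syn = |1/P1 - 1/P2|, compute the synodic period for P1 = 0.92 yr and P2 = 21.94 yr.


1/P_syn = |1/P1 - 1/P2| = |1/0.92 - 1/21.94| => P_syn = 0.9603

0.9603 years


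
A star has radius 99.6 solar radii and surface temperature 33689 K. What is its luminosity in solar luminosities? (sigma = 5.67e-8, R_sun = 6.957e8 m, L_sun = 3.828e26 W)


R = 99.6 * 6.957e8 m = 6.929172e+10 m. L = 4*pi*R^2*sigma*T^4 = 4*pi*(6.929172e+10)^2 * 5.67e-8 * 33689^4 = 4.406645212e+33 W. L/L_sun = 4.406645212e+33 / 3.828e26 = 1.151e+07

1.151e+07 L_sun


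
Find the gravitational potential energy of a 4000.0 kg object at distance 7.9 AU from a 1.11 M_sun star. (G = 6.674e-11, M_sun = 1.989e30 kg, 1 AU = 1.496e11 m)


M = 1.11 * 1.989e30 kg = 2.20779e+30 kg; r = 7.9 AU * 1.496e11 m/AU = 1.18184e+12 m. U = -GM*m/r = -(6.674e-11 * 2.20779e+30 * 4000.0) / 1.18184e+12 = -4.987e+11

-4.987e+11 J


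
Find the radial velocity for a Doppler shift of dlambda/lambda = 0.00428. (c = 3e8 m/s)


v = (dlambda/lambda) * c = 0.00428 * 3e8 = 1.284e+06

1.284e+06 m/s


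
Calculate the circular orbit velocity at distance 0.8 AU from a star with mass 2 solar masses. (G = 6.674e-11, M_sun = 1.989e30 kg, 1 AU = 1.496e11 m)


v = sqrt(GM/r) = sqrt(6.674e-11 * 3.978e+30 / 1.197e+11) = 47099.3269

47099.3269 m/s


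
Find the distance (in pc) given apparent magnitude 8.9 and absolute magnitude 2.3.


d = 10^((m - M + 5)/5) = 10^((8.9 - 2.3 + 5)/5) = 208.9296

208.9296 pc


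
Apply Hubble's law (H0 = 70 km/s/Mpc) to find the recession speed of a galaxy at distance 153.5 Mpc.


v = H0 * d = 70 * 153.5 = 10745.0

10745.0 km/s


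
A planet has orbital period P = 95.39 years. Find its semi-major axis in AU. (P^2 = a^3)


a = P^(2/3) = 95.39^(2/3) = 20.877

20.877 AU


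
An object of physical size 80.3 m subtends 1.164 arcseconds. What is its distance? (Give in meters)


D = size / theta_rad, theta_rad = 1.164 * pi/(180*3600) = 5.643e-06, D = 1.423e+07

1.423e+07 m


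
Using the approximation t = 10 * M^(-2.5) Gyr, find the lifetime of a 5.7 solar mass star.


t = 10 * M^(-2.5) = 10 * 5.7^(-2.5) = 0.1289

0.1289 Gyr


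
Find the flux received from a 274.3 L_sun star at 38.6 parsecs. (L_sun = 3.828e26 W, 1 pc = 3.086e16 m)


F = L / (4*pi*d^2) = 1.050e+29 / (4*pi*(1.191e+18)^2) = 5.889e-09

5.889e-09 W/m^2


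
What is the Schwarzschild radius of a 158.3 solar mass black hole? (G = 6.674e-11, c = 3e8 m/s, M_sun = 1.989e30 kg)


M = 158.3 * 1.989e30 kg = 3.148587e+32 kg. rs = 2GM/c^2 = 2 * 6.674e-11 * 3.148587e+32 / (3e8)^2 = 466970.4364

466970.4364 m


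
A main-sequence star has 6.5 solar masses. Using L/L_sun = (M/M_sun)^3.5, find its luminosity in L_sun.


L/L_sun = (M/M_sun)^3.5 = 6.5^3.5 = 700.1591

700.1591 L_sun


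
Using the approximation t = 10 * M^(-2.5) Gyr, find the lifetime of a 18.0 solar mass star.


t = 10 * M^(-2.5) = 10 * 18.0^(-2.5) = 0.0073

0.0073 Gyr


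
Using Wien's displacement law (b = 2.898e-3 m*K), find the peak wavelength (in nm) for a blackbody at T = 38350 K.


lam_max = b / T = 2.898e-3 / 38350 = 7.557e-08 m = 75.5671 nm

75.5671 nm


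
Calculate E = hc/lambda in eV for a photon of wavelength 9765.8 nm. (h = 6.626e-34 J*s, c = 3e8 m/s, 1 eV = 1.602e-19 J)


E = hc/lambda = 6.626e-34 * 3e8 / 9.766e-06 = 2.035e-20 J = 0.1271 eV

0.1271 eV


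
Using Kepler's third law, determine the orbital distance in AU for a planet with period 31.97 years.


a = P^(2/3) = 31.97^(2/3) = 10.0731

10.0731 AU


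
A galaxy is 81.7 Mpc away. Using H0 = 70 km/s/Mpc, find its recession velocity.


v = H0 * d = 70 * 81.7 = 5719.0

5719.0 km/s


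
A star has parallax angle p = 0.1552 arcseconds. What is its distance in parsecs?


d = 1/p = 1/0.1552 = 6.4433

6.4433 pc


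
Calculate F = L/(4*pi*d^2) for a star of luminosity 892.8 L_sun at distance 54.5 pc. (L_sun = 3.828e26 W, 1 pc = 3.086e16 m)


F = L / (4*pi*d^2) = 3.418e+29 / (4*pi*(1.682e+18)^2) = 9.615e-09

9.615e-09 W/m^2


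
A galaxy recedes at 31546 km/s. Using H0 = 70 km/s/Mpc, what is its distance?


d = v / H0 = 31546 / 70 = 450.6571

450.6571 Mpc


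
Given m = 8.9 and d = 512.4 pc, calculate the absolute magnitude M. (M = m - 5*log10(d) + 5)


M = m - 5*log10(d) + 5 = 8.9 - 5*log10(512.4) + 5 = 0.352

0.352


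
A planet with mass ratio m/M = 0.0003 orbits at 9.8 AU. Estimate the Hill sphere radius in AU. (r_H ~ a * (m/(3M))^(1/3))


r_H = a * (m/3M)^(1/3) = 9.8 * (0.0003/3)^(1/3) = 0.4549

0.4549 AU


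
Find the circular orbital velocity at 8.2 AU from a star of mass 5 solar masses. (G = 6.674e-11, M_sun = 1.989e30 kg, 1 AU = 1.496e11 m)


v = sqrt(GM/r) = sqrt(6.674e-11 * 9.945e+30 / 1.227e+12) = 23260.6996

23260.6996 m/s


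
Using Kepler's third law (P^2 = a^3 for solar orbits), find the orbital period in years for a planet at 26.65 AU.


P = a^(3/2) = 26.65^1.5 = 137.577

137.577 years


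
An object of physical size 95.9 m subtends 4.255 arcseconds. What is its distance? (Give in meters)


D = size / theta_rad, theta_rad = 4.255 * pi/(180*3600) = 2.063e-05, D = 4.649e+06

4.649e+06 m


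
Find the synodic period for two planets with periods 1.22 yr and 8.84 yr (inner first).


1/P_syn = |1/P1 - 1/P2| = |1/1.22 - 1/8.84| => P_syn = 1.4153

1.4153 years


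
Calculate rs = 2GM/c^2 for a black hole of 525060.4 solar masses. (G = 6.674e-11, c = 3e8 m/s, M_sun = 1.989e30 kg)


M = 525060.4 * 1.989e30 kg = 1.044345136e+36 kg. rs = 2GM/c^2 = 2 * 6.674e-11 * 1.044345136e+36 / (3e8)^2 = 1.549e+09

1.549e+09 m


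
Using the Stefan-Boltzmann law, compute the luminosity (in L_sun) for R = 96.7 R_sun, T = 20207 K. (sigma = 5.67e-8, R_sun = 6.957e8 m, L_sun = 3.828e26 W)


R = 96.7 * 6.957e8 m = 6.727419e+10 m. L = 4*pi*R^2*sigma*T^4 = 4*pi*(6.727419e+10)^2 * 5.67e-8 * 20207^4 = 5.376470208e+32 W. L/L_sun = 5.376470208e+32 / 3.828e26 = 1.405e+06

1.405e+06 L_sun


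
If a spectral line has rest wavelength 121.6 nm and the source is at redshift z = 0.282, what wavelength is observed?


lam_obs = lam_emit * (1 + z) = 121.6 * (1 + 0.282) = 155.8912

155.8912 nm


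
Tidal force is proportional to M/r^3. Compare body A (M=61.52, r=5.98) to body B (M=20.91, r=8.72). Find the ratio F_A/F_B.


Ratio = (M1/r1^3) / (M2/r2^3) = (61.52/5.98^3) / (20.91/8.72^3) = 9.1224

9.1224


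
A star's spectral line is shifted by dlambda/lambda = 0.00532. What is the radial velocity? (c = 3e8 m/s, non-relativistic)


v = (dlambda/lambda) * c = 0.00532 * 3e8 = 1.596e+06

1.596e+06 m/s


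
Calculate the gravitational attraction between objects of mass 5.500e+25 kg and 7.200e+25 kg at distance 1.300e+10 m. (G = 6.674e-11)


F = G*m1*m2/r^2 = 6.674e-11 * 5.500e+25 * 7.200e+25 / (1.300e+10)^2 = 6.674e-11 * 3.960e+51 / 1.690e+20 = 1.564e+21

1.564e+21 N


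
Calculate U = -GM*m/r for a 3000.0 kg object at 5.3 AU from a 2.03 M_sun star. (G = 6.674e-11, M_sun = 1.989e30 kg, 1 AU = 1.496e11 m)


M = 2.03 * 1.989e30 kg = 4.03767e+30 kg; r = 5.3 AU * 1.496e11 m/AU = 7.9288e+11 m. U = -GM*m/r = -(6.674e-11 * 4.03767e+30 * 3000.0) / 7.9288e+11 = -1.020e+12

-1.020e+12 J


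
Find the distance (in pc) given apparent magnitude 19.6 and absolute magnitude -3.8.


d = 10^((m - M + 5)/5) = 10^((19.6 - -3.8 + 5)/5) = 478630.0923

478630.0923 pc


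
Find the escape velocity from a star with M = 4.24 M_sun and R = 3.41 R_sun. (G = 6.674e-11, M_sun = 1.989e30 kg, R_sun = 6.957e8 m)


M = 4.24 * 1.989e30 kg = 8.43336e+30 kg; R = 3.41 * 6.957e8 m = 2.372337e+09 m. v_esc = sqrt(2GM/R) = sqrt(2 * 6.674e-11 * 8.43336e+30 / 2.372337e+09) = 688842.9654

688842.9654 m/s


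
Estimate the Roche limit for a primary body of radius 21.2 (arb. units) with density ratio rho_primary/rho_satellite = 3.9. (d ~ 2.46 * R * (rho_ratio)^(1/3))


d_Roche = 2.46 * 21.2 * 3.9^(1/3) = 82.0904

82.0904


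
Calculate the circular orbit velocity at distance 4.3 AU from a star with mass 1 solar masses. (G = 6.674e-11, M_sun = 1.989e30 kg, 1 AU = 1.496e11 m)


v = sqrt(GM/r) = sqrt(6.674e-11 * 1.989e+30 / 6.433e+11) = 14365.16

14365.16 m/s


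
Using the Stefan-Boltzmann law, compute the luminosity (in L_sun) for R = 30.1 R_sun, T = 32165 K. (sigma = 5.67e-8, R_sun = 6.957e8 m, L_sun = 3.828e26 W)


R = 30.1 * 6.957e8 m = 2.094057e+10 m. L = 4*pi*R^2*sigma*T^4 = 4*pi*(2.094057e+10)^2 * 5.67e-8 * 32165^4 = 3.344291644e+32 W. L/L_sun = 3.344291644e+32 / 3.828e26 = 873639.4055

873639.4055 L_sun


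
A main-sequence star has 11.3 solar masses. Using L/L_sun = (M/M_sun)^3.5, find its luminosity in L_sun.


L/L_sun = (M/M_sun)^3.5 = 11.3^3.5 = 4850.3665

4850.3665 L_sun


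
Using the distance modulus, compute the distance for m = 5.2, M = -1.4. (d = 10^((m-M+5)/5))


d = 10^((m - M + 5)/5) = 10^((5.2 - -1.4 + 5)/5) = 208.9296

208.9296 pc


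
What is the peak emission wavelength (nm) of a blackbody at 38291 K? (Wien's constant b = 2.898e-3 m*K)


lam_max = b / T = 2.898e-3 / 38291 = 7.568e-08 m = 75.6836 nm

75.6836 nm


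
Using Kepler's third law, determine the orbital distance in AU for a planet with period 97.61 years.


a = P^(2/3) = 97.61^(2/3) = 21.1997

21.1997 AU


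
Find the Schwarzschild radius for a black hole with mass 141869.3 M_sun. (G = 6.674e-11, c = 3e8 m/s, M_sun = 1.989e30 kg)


M = 141869.3 * 1.989e30 kg = 2.821780377e+35 kg. rs = 2GM/c^2 = 2 * 6.674e-11 * 2.821780377e+35 / (3e8)^2 = 4.185e+08

4.185e+08 m


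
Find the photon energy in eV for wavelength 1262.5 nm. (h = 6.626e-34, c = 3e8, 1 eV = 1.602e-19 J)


E = hc/lambda = 6.626e-34 * 3e8 / 1.262e-06 = 1.574e-19 J = 0.9828 eV

0.9828 eV


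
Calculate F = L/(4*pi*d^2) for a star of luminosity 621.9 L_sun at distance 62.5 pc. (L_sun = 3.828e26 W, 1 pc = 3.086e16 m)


F = L / (4*pi*d^2) = 2.381e+29 / (4*pi*(1.929e+18)^2) = 5.092e-09

5.092e-09 W/m^2


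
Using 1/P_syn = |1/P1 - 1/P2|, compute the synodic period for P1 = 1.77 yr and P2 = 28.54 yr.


1/P_syn = |1/P1 - 1/P2| = |1/1.77 - 1/28.54| => P_syn = 1.887

1.887 years


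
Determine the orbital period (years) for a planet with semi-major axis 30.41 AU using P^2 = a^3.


P = a^(3/2) = 30.41^1.5 = 167.6967

167.6967 years


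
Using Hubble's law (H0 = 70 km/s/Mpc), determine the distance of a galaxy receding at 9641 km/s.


d = v / H0 = 9641 / 70 = 137.7286

137.7286 Mpc


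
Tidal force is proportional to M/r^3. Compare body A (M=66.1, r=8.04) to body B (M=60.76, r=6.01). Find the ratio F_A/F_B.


Ratio = (M1/r1^3) / (M2/r2^3) = (66.1/8.04^3) / (60.76/6.01^3) = 0.4544

0.4544


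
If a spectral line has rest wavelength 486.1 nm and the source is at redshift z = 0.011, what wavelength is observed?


lam_obs = lam_emit * (1 + z) = 486.1 * (1 + 0.011) = 491.4471

491.4471 nm


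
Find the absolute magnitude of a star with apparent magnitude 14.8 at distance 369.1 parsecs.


M = m - 5*log10(d) + 5 = 14.8 - 5*log10(369.1) + 5 = 6.9643

6.9643


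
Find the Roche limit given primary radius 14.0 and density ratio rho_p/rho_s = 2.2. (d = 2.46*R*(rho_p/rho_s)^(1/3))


d_Roche = 2.46 * 14.0 * 2.2^(1/3) = 44.7924

44.7924


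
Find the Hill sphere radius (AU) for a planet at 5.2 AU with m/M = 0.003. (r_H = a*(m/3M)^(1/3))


r_H = a * (m/3M)^(1/3) = 5.2 * (0.003/3)^(1/3) = 0.52

0.52 AU


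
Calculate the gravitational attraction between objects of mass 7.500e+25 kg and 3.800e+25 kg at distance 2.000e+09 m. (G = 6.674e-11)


F = G*m1*m2/r^2 = 6.674e-11 * 7.500e+25 * 3.800e+25 / (2.000e+09)^2 = 6.674e-11 * 2.850e+51 / 4.000e+18 = 4.755e+22

4.755e+22 N


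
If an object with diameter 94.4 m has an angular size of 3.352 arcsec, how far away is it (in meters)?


D = size / theta_rad, theta_rad = 3.352 * pi/(180*3600) = 1.625e-05, D = 5.809e+06

5.809e+06 m


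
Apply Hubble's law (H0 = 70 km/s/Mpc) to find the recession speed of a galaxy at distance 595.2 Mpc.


v = H0 * d = 70 * 595.2 = 41664.0

41664.0 km/s


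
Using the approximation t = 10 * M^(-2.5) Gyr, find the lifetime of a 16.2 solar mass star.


t = 10 * M^(-2.5) = 10 * 16.2^(-2.5) = 0.0095

0.0095 Gyr


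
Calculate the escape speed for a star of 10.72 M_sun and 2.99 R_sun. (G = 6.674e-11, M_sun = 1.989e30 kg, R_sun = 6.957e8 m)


M = 10.72 * 1.989e30 kg = 2.132208e+31 kg; R = 2.99 * 6.957e8 m = 2.080143e+09 m. v_esc = sqrt(2GM/R) = sqrt(2 * 6.674e-11 * 2.132208e+31 / 2.080143e+09) = 1.170e+06

1.170e+06 m/s


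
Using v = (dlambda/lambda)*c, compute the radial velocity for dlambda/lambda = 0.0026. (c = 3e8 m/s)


v = (dlambda/lambda) * c = 0.0026 * 3e8 = 780000.0

780000.0 m/s


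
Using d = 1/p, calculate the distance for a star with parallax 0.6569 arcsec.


d = 1/p = 1/0.6569 = 1.5223

1.5223 pc


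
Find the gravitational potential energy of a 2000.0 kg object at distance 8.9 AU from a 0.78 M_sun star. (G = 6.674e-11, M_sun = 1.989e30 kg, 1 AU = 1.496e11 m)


M = 0.78 * 1.989e30 kg = 1.55142e+30 kg; r = 8.9 AU * 1.496e11 m/AU = 1.33144e+12 m. U = -GM*m/r = -(6.674e-11 * 1.55142e+30 * 2000.0) / 1.33144e+12 = -1.555e+11

-1.555e+11 J


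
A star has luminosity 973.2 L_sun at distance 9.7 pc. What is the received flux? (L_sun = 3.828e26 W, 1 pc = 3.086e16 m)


F = L / (4*pi*d^2) = 3.725e+29 / (4*pi*(2.993e+17)^2) = 3.308e-07

3.308e-07 W/m^2


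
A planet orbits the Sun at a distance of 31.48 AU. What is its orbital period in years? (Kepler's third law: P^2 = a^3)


P = a^(3/2) = 31.48^1.5 = 176.625

176.625 years


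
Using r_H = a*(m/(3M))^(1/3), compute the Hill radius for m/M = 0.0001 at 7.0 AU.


r_H = a * (m/3M)^(1/3) = 7.0 * (0.0001/3)^(1/3) = 0.2253

0.2253 AU


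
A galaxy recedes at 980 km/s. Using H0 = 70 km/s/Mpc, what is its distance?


d = v / H0 = 980 / 70 = 14.0

14.0 Mpc


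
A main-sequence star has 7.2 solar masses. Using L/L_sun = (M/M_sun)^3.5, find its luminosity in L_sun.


L/L_sun = (M/M_sun)^3.5 = 7.2^3.5 = 1001.5295

1001.5295 L_sun


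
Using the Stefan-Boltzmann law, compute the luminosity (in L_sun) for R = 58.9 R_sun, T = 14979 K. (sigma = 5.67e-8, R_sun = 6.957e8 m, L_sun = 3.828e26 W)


R = 58.9 * 6.957e8 m = 4.097673e+10 m. L = 4*pi*R^2*sigma*T^4 = 4*pi*(4.097673e+10)^2 * 5.67e-8 * 14979^4 = 6.022805e+31 W. L/L_sun = 6.022805e+31 / 3.828e26 = 157335.5538

157335.5538 L_sun


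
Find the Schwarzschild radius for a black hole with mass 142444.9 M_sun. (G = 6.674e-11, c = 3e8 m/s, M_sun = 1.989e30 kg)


M = 142444.9 * 1.989e30 kg = 2.833229061e+35 kg. rs = 2GM/c^2 = 2 * 6.674e-11 * 2.833229061e+35 / (3e8)^2 = 4.202e+08

4.202e+08 m


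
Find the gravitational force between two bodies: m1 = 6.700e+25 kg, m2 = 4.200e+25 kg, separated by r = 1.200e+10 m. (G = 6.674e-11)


F = G*m1*m2/r^2 = 6.674e-11 * 6.700e+25 * 4.200e+25 / (1.200e+10)^2 = 6.674e-11 * 2.814e+51 / 1.440e+20 = 1.304e+21

1.304e+21 N


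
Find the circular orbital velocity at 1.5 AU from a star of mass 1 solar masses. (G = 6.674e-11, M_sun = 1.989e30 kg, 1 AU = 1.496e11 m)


v = sqrt(GM/r) = sqrt(6.674e-11 * 1.989e+30 / 2.244e+11) = 24321.9878

24321.9878 m/s


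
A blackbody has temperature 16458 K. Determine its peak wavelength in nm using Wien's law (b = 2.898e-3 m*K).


lam_max = b / T = 2.898e-3 / 16458 = 1.761e-07 m = 176.0846 nm

176.0846 nm


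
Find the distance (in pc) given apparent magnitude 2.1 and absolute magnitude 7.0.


d = 10^((m - M + 5)/5) = 10^((2.1 - 7.0 + 5)/5) = 1.0471

1.0471 pc


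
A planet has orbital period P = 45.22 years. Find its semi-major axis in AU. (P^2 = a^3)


a = P^(2/3) = 45.22^(2/3) = 12.6927

12.6927 AU


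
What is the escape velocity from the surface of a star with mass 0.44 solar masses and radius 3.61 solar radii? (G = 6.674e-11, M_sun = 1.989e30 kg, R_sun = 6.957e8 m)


M = 0.44 * 1.989e30 kg = 8.7516e+29 kg; R = 3.61 * 6.957e8 m = 2.511477e+09 m. v_esc = sqrt(2GM/R) = sqrt(2 * 6.674e-11 * 8.7516e+29 / 2.511477e+09) = 215668.7525

215668.7525 m/s


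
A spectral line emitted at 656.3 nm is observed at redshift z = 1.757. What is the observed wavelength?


lam_obs = lam_emit * (1 + z) = 656.3 * (1 + 1.757) = 1809.4191

1809.4191 nm


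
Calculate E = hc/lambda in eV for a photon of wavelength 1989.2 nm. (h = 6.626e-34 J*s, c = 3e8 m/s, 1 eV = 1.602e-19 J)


E = hc/lambda = 6.626e-34 * 3e8 / 1.989e-06 = 9.993e-20 J = 0.6238 eV

0.6238 eV


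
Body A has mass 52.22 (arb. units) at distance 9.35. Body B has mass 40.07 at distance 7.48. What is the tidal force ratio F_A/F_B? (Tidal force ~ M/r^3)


Ratio = (M1/r1^3) / (M2/r2^3) = (52.22/9.35^3) / (40.07/7.48^3) = 0.6672

0.6672


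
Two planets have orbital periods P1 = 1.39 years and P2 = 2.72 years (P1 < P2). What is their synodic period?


1/P_syn = |1/P1 - 1/P2| = |1/1.39 - 1/2.72| => P_syn = 2.8427

2.8427 years


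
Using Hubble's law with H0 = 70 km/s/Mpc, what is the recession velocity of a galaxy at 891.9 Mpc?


v = H0 * d = 70 * 891.9 = 62433.0

62433.0 km/s


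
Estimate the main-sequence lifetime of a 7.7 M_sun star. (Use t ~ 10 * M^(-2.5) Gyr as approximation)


t = 10 * M^(-2.5) = 10 * 7.7^(-2.5) = 0.0608

0.0608 Gyr


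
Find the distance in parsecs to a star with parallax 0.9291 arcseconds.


d = 1/p = 1/0.9291 = 1.0763

1.0763 pc


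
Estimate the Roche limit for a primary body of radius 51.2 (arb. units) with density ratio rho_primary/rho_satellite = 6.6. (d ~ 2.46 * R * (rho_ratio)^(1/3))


d_Roche = 2.46 * 51.2 * 6.6^(1/3) = 236.2579

236.2579


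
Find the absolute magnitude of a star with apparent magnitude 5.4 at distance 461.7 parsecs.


M = m - 5*log10(d) + 5 = 5.4 - 5*log10(461.7) + 5 = -2.9218

-2.9218


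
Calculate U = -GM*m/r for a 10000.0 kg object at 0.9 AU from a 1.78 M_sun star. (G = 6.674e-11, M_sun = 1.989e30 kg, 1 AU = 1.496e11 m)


M = 1.78 * 1.989e30 kg = 3.54042e+30 kg; r = 0.9 AU * 1.496e11 m/AU = 1.3464e+11 m. U = -GM*m/r = -(6.674e-11 * 3.54042e+30 * 10000.0) / 1.3464e+11 = -1.755e+13

-1.755e+13 J


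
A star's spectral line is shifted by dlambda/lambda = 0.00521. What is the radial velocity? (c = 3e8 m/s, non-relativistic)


v = (dlambda/lambda) * c = 0.00521 * 3e8 = 1.563e+06

1.563e+06 m/s


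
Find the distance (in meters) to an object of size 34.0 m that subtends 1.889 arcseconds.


D = size / theta_rad, theta_rad = 1.889 * pi/(180*3600) = 9.158e-06, D = 3.713e+06

3.713e+06 m


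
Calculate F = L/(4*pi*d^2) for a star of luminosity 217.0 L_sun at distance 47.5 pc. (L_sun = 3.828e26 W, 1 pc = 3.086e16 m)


F = L / (4*pi*d^2) = 8.307e+28 / (4*pi*(1.466e+18)^2) = 3.076e-09

3.076e-09 W/m^2


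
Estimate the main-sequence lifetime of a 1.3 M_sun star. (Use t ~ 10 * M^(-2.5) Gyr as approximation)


t = 10 * M^(-2.5) = 10 * 1.3^(-2.5) = 5.1897

5.1897 Gyr


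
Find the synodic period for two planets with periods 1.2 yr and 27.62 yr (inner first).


1/P_syn = |1/P1 - 1/P2| = |1/1.2 - 1/27.62| => P_syn = 1.2545

1.2545 years


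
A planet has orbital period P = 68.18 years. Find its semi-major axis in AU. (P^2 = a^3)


a = P^(2/3) = 68.18^(2/3) = 16.6893

16.6893 AU


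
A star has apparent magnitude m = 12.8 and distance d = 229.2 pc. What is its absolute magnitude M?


M = m - 5*log10(d) + 5 = 12.8 - 5*log10(229.2) + 5 = 5.9989

5.9989


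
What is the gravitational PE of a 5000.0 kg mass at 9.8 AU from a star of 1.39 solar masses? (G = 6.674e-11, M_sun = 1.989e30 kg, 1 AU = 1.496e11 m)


M = 1.39 * 1.989e30 kg = 2.76471e+30 kg; r = 9.8 AU * 1.496e11 m/AU = 1.46608e+12 m. U = -GM*m/r = -(6.674e-11 * 2.76471e+30 * 5000.0) / 1.46608e+12 = -6.293e+11

-6.293e+11 J


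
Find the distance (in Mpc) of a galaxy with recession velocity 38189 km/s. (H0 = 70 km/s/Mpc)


d = v / H0 = 38189 / 70 = 545.5571

545.5571 Mpc


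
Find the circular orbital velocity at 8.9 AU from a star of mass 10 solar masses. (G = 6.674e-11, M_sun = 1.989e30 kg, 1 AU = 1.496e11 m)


v = sqrt(GM/r) = sqrt(6.674e-11 * 1.989e+31 / 1.331e+12) = 31575.4605

31575.4605 m/s


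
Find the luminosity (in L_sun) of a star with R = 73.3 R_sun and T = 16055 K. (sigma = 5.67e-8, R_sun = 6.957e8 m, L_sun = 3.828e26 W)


R = 73.3 * 6.957e8 m = 5.099481e+10 m. L = 4*pi*R^2*sigma*T^4 = 4*pi*(5.099481e+10)^2 * 5.67e-8 * 16055^4 = 1.231079554e+32 W. L/L_sun = 1.231079554e+32 / 3.828e26 = 321598.6296

321598.6296 L_sun


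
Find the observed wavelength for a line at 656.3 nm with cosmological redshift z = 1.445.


lam_obs = lam_emit * (1 + z) = 656.3 * (1 + 1.445) = 1604.6535

1604.6535 nm


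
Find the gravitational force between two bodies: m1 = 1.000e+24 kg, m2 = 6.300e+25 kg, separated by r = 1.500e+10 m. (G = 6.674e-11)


F = G*m1*m2/r^2 = 6.674e-11 * 1.000e+24 * 6.300e+25 / (1.500e+10)^2 = 6.674e-11 * 6.300e+49 / 2.250e+20 = 1.869e+19

1.869e+19 N


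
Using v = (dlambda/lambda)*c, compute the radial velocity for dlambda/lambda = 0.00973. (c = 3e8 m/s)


v = (dlambda/lambda) * c = 0.00973 * 3e8 = 2.919e+06

2.919e+06 m/s


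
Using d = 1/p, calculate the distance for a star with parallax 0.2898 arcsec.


d = 1/p = 1/0.2898 = 3.4507

3.4507 pc


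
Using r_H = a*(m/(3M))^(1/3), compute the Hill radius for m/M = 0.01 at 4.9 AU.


r_H = a * (m/3M)^(1/3) = 4.9 * (0.01/3)^(1/3) = 0.732

0.732 AU


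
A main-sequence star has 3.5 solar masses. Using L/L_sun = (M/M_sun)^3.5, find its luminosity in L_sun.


L/L_sun = (M/M_sun)^3.5 = 3.5^3.5 = 80.2118

80.2118 L_sun


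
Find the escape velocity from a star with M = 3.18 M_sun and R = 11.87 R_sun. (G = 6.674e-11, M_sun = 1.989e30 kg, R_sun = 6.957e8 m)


M = 3.18 * 1.989e30 kg = 6.32502e+30 kg; R = 11.87 * 6.957e8 m = 8.257959e+09 m. v_esc = sqrt(2GM/R) = sqrt(2 * 6.674e-11 * 6.32502e+30 / 8.257959e+09) = 319744.2103

319744.2103 m/s


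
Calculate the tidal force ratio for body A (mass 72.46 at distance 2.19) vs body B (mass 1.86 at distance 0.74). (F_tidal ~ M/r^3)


Ratio = (M1/r1^3) / (M2/r2^3) = (72.46/2.19^3) / (1.86/0.74^3) = 1.503

1.503


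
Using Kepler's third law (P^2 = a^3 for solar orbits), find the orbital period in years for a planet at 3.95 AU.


P = a^(3/2) = 3.95^1.5 = 7.8505

7.8505 years


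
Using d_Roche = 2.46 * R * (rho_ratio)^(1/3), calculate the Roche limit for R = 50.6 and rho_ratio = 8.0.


d_Roche = 2.46 * 50.6 * 8.0^(1/3) = 248.952

248.952


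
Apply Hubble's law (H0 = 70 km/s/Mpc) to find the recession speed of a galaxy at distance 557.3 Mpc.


v = H0 * d = 70 * 557.3 = 39011.0

39011.0 km/s


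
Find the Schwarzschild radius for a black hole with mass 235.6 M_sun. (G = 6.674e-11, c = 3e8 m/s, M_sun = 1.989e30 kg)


M = 235.6 * 1.989e30 kg = 4.686084e+32 kg. rs = 2GM/c^2 = 2 * 6.674e-11 * 4.686084e+32 / (3e8)^2 = 694998.3248

694998.3248 m


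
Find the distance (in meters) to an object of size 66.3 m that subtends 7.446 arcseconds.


D = size / theta_rad, theta_rad = 7.446 * pi/(180*3600) = 3.610e-05, D = 1.837e+06

1.837e+06 m


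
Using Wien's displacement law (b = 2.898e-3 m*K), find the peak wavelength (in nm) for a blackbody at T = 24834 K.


lam_max = b / T = 2.898e-3 / 24834 = 1.167e-07 m = 116.6949 nm

116.6949 nm


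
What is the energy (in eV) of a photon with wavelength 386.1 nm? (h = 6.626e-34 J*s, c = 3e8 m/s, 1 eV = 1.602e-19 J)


E = hc/lambda = 6.626e-34 * 3e8 / 3.861e-07 = 5.148e-19 J = 3.2137 eV

3.2137 eV


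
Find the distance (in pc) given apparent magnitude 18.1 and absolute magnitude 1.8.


d = 10^((m - M + 5)/5) = 10^((18.1 - 1.8 + 5)/5) = 18197.0086

18197.0086 pc


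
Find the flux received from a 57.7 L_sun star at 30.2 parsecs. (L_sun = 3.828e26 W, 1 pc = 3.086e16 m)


F = L / (4*pi*d^2) = 2.209e+28 / (4*pi*(9.320e+17)^2) = 2.024e-09

2.024e-09 W/m^2


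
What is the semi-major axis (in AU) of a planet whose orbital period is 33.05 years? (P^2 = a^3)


a = P^(2/3) = 33.05^(2/3) = 10.2987

10.2987 AU


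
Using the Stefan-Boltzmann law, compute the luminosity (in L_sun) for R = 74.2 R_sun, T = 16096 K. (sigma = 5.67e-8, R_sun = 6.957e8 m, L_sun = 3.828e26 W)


R = 74.2 * 6.957e8 m = 5.162094e+10 m. L = 4*pi*R^2*sigma*T^4 = 4*pi*(5.162094e+10)^2 * 5.67e-8 * 16096^4 = 1.274431783e+32 W. L/L_sun = 1.274431783e+32 / 3.828e26 = 332923.6632

332923.6632 L_sun


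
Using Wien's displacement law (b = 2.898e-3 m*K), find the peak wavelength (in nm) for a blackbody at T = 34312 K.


lam_max = b / T = 2.898e-3 / 34312 = 8.446e-08 m = 84.4602 nm

84.4602 nm


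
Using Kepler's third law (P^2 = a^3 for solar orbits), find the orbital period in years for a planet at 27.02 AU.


P = a^(3/2) = 27.02^1.5 = 140.452

140.452 years


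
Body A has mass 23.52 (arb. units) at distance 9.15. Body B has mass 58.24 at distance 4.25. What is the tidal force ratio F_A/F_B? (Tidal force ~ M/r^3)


Ratio = (M1/r1^3) / (M2/r2^3) = (23.52/9.15^3) / (58.24/4.25^3) = 0.0405

0.0405


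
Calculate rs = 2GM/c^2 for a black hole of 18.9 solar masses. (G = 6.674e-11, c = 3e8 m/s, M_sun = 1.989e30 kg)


M = 18.9 * 1.989e30 kg = 3.75921e+31 kg. rs = 2GM/c^2 = 2 * 6.674e-11 * 3.75921e+31 / (3e8)^2 = 55753.2612

55753.2612 m


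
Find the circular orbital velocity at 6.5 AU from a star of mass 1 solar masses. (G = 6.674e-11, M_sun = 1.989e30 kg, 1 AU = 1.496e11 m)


v = sqrt(GM/r) = sqrt(6.674e-11 * 1.989e+30 / 9.724e+11) = 11683.905

11683.905 m/s


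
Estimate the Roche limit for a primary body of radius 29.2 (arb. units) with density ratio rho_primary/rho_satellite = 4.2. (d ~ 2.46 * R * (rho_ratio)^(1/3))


d_Roche = 2.46 * 29.2 * 4.2^(1/3) = 115.8958

115.8958


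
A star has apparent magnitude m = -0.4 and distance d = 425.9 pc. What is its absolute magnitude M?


M = m - 5*log10(d) + 5 = -0.4 - 5*log10(425.9) + 5 = -8.5465

-8.5465


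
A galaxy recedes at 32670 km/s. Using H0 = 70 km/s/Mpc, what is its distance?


d = v / H0 = 32670 / 70 = 466.7143

466.7143 Mpc


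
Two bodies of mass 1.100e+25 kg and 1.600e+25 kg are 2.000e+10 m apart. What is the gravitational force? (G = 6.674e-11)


F = G*m1*m2/r^2 = 6.674e-11 * 1.100e+25 * 1.600e+25 / (2.000e+10)^2 = 6.674e-11 * 1.760e+50 / 4.000e+20 = 2.937e+19

2.937e+19 N


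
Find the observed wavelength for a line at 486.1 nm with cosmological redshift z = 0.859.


lam_obs = lam_emit * (1 + z) = 486.1 * (1 + 0.859) = 903.6599

903.6599 nm


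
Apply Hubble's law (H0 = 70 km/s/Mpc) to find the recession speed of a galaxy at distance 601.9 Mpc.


v = H0 * d = 70 * 601.9 = 42133.0

42133.0 km/s


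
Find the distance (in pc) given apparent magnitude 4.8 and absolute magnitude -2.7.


d = 10^((m - M + 5)/5) = 10^((4.8 - -2.7 + 5)/5) = 316.2278

316.2278 pc


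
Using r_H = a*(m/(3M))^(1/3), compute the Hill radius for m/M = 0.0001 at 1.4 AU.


r_H = a * (m/3M)^(1/3) = 1.4 * (0.0001/3)^(1/3) = 0.0451

0.0451 AU


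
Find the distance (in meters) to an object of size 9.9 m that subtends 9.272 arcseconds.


D = size / theta_rad, theta_rad = 9.272 * pi/(180*3600) = 4.495e-05, D = 220235.2871

220235.2871 m


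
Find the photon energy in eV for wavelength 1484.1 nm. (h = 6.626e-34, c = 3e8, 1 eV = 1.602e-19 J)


E = hc/lambda = 6.626e-34 * 3e8 / 1.484e-06 = 1.339e-19 J = 0.8361 eV

0.8361 eV


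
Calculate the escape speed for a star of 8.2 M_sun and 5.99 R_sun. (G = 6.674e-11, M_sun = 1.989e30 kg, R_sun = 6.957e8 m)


M = 8.2 * 1.989e30 kg = 1.63098e+31 kg; R = 5.99 * 6.957e8 m = 4.167243e+09 m. v_esc = sqrt(2GM/R) = sqrt(2 * 6.674e-11 * 1.63098e+31 / 4.167243e+09) = 722783.1241

722783.1241 m/s


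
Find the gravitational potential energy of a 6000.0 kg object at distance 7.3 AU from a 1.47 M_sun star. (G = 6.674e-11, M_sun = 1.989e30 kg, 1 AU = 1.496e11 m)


M = 1.47 * 1.989e30 kg = 2.92383e+30 kg; r = 7.3 AU * 1.496e11 m/AU = 1.09208e+12 m. U = -GM*m/r = -(6.674e-11 * 2.92383e+30 * 6000.0) / 1.09208e+12 = -1.072e+12

-1.072e+12 J


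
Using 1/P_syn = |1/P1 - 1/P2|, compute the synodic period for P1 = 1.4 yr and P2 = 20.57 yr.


1/P_syn = |1/P1 - 1/P2| = |1/1.4 - 1/20.57| => P_syn = 1.5022

1.5022 years


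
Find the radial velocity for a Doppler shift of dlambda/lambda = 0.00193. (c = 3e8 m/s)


v = (dlambda/lambda) * c = 0.00193 * 3e8 = 579000.0

579000.0 m/s


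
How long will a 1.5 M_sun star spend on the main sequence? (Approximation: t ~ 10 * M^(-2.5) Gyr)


t = 10 * M^(-2.5) = 10 * 1.5^(-2.5) = 3.6289

3.6289 Gyr


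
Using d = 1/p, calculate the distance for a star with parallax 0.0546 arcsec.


d = 1/p = 1/0.0546 = 18.315

18.315 pc


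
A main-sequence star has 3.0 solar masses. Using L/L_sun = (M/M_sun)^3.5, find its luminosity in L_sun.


L/L_sun = (M/M_sun)^3.5 = 3.0^3.5 = 46.7654

46.7654 L_sun


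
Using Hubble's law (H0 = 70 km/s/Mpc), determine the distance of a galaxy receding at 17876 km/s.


d = v / H0 = 17876 / 70 = 255.3714

255.3714 Mpc


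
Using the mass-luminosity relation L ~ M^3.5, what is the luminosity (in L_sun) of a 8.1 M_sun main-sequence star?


L/L_sun = (M/M_sun)^3.5 = 8.1^3.5 = 1512.5076

1512.5076 L_sun


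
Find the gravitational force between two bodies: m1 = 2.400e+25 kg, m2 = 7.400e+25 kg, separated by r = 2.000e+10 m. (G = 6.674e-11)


F = G*m1*m2/r^2 = 6.674e-11 * 2.400e+25 * 7.400e+25 / (2.000e+10)^2 = 6.674e-11 * 1.776e+51 / 4.000e+20 = 2.963e+20

2.963e+20 N


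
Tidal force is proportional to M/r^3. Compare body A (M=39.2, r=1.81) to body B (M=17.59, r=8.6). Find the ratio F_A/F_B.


Ratio = (M1/r1^3) / (M2/r2^3) = (39.2/1.81^3) / (17.59/8.6^3) = 239.0451

239.0451


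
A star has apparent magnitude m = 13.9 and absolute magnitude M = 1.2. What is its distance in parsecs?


d = 10^((m - M + 5)/5) = 10^((13.9 - 1.2 + 5)/5) = 3467.3685

3467.3685 pc


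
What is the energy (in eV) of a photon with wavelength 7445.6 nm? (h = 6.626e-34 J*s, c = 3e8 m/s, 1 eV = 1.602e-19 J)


E = hc/lambda = 6.626e-34 * 3e8 / 7.446e-06 = 2.670e-20 J = 0.1667 eV

0.1667 eV


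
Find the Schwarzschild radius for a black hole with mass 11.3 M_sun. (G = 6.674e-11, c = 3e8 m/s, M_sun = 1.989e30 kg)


M = 11.3 * 1.989e30 kg = 2.24757e+31 kg. rs = 2GM/c^2 = 2 * 6.674e-11 * 2.24757e+31 / (3e8)^2 = 33333.9604

33333.9604 m
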